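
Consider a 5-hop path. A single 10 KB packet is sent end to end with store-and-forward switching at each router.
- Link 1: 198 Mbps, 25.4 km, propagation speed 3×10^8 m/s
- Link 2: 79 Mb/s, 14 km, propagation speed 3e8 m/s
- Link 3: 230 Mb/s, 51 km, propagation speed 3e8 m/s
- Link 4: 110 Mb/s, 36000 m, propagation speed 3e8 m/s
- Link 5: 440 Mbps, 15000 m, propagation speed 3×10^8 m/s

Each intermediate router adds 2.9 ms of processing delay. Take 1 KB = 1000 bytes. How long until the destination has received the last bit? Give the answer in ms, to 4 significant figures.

14.74 ms

L = 80000 bits.
Transmission delays (L/R per hop): 0.40404, 1.01266, 0.347826, 0.727273, 0.181818 ms; sum = 2.67362 ms.
Propagation delays (d/s per hop): 0.0846667, 0.0466667, 0.17, 0.12, 0.05 ms; sum = 0.471333 ms.
Processing at 4 router(s): 4 × 2.9 ms = 11.6 ms.
End-to-end = 14.74 ms.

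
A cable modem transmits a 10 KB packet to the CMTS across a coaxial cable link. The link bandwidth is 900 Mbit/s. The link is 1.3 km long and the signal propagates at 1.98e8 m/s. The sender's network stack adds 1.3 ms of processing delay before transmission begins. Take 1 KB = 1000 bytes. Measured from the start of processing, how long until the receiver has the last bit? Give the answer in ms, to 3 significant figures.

L = 80000 bits.
Transmission delay = L/R = 80000 / 900000000 = 0.0888889 ms.
Propagation delay = d/s = 1300 m / 198000000 m/s = 0.00656566 ms.
Plus processing delay 1.3 ms = 1.3 ms.
Total = 1.40 ms.

1.40 ms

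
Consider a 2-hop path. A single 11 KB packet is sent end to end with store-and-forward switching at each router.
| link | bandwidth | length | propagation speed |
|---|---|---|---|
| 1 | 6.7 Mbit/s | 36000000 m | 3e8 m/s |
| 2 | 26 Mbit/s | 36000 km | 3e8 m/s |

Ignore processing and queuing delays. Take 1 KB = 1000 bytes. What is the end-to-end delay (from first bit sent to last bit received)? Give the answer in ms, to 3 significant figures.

L = 88000 bits.
Transmission delays (L/R per hop): 13.1343, 3.38462 ms; sum = 16.5189 ms.
Propagation delays (d/s per hop): 120, 120 ms; sum = 240 ms.
End-to-end = 257 ms.

257 ms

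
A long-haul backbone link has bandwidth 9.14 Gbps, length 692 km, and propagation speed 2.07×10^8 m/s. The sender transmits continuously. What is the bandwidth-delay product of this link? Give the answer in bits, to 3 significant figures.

Propagation delay = 692000 / 2.07e+08 = 0.003343 s.
BDP = R × t_prop = 9140000000 × 0.003343 = 30555000 bits.

30600000 bits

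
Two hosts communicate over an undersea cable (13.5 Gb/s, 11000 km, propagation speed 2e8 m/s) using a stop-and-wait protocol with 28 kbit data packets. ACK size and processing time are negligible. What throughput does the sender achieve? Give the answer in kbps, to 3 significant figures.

t_tx = L/R = 28000/13500000000 = 2.07407e-06 s.
t_prop = 11000000/200000000 = 0.055 s; RTT = 0.11 s.
Cycle = t_tx + RTT = 0.110002 s.
Throughput = L / cycle = 28000 / 0.110002 = 255 kbps.

255 kbps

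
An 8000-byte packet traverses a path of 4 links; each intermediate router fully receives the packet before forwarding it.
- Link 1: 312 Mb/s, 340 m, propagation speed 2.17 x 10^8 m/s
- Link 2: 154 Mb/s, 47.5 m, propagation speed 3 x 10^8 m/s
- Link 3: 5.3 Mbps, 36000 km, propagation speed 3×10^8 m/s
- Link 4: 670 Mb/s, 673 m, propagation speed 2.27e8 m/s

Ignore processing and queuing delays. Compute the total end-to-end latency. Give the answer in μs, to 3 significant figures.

L = 8000 × 8 = 64000 bits.
Transmission delays (L/R per hop): 205.128, 415.584, 12075.5, 95.5224 μs; sum = 12791.7 μs.
Propagation delays (d/s per hop): 1.56682, 0.158333, 120000, 2.96476 μs; sum = 120005 μs.
End-to-end = 133000 μs.

133000 μs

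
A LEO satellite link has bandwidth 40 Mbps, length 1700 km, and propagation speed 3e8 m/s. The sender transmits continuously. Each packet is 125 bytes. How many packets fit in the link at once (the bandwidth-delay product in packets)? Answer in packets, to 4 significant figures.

226.7 packets

Propagation delay = 1700000 / 300000000 = 0.00566667 s.
BDP = R × t_prop = 40000000 × 0.00566667 = 226667 bits.
In packets of 1000 bits: 226.7 packets.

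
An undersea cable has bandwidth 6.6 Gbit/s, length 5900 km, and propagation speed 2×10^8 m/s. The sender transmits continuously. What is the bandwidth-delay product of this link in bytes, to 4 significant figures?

Propagation delay = 5900000 / 200000000 = 0.0295 s.
BDP = R × t_prop = 6600000000 × 0.0295 = 194700000 bits.
In bytes: 194700000/8 = 24340000 bytes.

24340000 bytes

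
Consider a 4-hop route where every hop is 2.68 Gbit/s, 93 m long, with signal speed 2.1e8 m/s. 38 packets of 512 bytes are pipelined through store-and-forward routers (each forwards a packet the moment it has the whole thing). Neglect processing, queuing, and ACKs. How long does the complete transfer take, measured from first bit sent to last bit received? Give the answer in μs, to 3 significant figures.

64.4 μs

Per-hop transmission t_tx = L/R = 4096/2680000000 = 1.52836 μs.
Per-hop propagation t_prop = 93/210000000 = 0.442857 μs.
Pipeline fill: first packet needs 4·t_tx to clear all hops; remaining 37 packets each add one t_tx.
Total = (4+38-1)·t_tx + 4·t_prop = 41·1.52836 + 4·0.442857 = 64.4 μs.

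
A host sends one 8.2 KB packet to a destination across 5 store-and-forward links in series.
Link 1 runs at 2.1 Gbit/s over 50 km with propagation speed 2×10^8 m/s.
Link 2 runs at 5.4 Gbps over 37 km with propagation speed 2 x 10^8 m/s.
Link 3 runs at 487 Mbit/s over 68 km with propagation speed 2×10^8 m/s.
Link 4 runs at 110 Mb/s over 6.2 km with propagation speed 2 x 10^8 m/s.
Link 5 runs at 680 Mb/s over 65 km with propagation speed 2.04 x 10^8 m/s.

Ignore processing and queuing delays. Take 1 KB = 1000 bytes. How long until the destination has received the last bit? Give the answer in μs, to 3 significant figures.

2000 μs

L = 65600 bits.
Transmission delays (L/R per hop): 31.2381, 12.1481, 134.702, 596.364, 96.4706 μs; sum = 870.923 μs.
Propagation delays (d/s per hop): 250, 185, 340, 31, 318.627 μs; sum = 1124.63 μs.
End-to-end = 2000 μs.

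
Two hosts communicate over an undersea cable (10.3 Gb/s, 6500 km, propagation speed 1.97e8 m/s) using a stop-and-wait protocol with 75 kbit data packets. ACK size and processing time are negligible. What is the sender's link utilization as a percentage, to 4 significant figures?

t_tx = L/R = 75000/10300000000 = 7.28155e-06 s.
t_prop = 6500000/197000000 = 0.0329949 s; RTT = 0.0659898 s.
Cycle = t_tx + RTT = 0.0659971 s.
Utilization = t_tx / cycle = 7.28155e-06/0.0659971 = 0.01103 %.

0.01103 %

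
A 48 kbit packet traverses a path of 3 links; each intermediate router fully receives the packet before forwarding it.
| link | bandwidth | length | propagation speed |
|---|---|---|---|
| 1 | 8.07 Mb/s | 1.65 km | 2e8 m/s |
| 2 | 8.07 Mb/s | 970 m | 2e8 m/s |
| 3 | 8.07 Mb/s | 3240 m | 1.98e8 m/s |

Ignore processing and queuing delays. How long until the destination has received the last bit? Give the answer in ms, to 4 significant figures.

17.87 ms

L = 48000 bits.
Transmission delay per hop = L/R = 48000/8070000 = 5.94796 ms; 3 hops → 17.8439 ms.
Propagation delays (d/s per hop): 0.00825, 0.00485, 0.0163636 ms; sum = 0.0294636 ms.
End-to-end = 17.87 ms.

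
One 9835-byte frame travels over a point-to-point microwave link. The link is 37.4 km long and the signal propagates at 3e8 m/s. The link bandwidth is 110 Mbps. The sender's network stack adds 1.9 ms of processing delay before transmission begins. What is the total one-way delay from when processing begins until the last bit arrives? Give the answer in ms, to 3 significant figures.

L = 9835 × 8 = 78680 bits.
Transmission delay = L/R = 78680 / 110000000 = 0.715273 ms.
Propagation delay = d/s = 37400 m / 300000000 m/s = 0.124667 ms.
Plus processing delay 1.9 ms = 1.9 ms.
Total = 2.74 ms.

2.74 ms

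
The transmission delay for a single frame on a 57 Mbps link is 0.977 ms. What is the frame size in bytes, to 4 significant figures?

6961 bytes

L = R × t_tx = 57000000 b/s × 0.000977 s = 55689 bits.
In bytes: 55689 / 8 = 6961 bytes.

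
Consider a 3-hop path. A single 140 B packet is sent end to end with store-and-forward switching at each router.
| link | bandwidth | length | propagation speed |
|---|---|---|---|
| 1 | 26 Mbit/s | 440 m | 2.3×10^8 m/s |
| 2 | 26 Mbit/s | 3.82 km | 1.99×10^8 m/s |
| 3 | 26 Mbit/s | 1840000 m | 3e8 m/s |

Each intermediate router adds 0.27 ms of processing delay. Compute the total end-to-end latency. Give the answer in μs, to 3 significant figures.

L = 140 × 8 = 1120 bits.
Transmission delay per hop = L/R = 1120/26000000 = 43.0769 μs; 3 hops → 129.231 μs.
Propagation delays (d/s per hop): 1.91304, 19.196, 6133.33 μs; sum = 6154.44 μs.
Processing at 2 router(s): 2 × 0.27 ms = 540 μs.
End-to-end = 6820 μs.

6820 μs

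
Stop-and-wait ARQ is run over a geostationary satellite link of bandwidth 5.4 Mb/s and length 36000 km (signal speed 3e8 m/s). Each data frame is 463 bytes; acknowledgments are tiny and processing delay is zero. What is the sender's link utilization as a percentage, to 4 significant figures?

0.2850 %

t_tx = L/R = 3704/5400000 = 0.000685926 s.
t_prop = 36000000/300000000 = 0.12 s; RTT = 0.24 s.
Cycle = t_tx + RTT = 0.240686 s.
Utilization = t_tx / cycle = 0.000685926/0.240686 = 0.2850 %.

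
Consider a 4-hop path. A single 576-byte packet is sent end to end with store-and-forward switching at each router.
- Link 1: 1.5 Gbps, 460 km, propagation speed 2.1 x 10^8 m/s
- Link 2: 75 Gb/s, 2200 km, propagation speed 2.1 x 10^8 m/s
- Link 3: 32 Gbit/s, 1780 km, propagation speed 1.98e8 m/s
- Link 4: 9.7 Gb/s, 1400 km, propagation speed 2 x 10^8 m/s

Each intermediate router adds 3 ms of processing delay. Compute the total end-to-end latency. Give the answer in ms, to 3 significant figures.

37.7 ms

L = 576 × 8 = 4608 bits.
Transmission delays (L/R per hop): 0.003072, 6.144e-05, 0.000144, 0.000475052 ms; sum = 0.00375249 ms.
Propagation delays (d/s per hop): 2.19048, 10.4762, 8.9899, 7 ms; sum = 28.6566 ms.
Processing at 3 router(s): 3 × 3 ms = 9 ms.
End-to-end = 37.7 ms.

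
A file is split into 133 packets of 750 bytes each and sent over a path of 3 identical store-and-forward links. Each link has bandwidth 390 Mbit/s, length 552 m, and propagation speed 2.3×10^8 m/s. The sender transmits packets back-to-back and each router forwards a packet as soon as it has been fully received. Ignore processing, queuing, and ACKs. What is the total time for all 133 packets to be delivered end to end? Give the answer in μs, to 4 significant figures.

Per-hop transmission t_tx = L/R = 6000/390000000 = 15.3846 μs.
Per-hop propagation t_prop = 552/2.3e+08 = 2.4 μs.
Pipeline fill: first packet needs 3·t_tx to clear all hops; remaining 132 packets each add one t_tx.
Total = (3+133-1)·t_tx + 3·t_prop = 135·15.3846 + 3·2.4 = 2084 μs.

2084 μs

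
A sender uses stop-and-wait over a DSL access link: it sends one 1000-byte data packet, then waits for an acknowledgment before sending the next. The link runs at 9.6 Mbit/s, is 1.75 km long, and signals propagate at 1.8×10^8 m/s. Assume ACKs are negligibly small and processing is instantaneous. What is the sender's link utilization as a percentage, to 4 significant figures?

97.72 %

t_tx = L/R = 8000/9600000 = 0.000833333 s.
t_prop = 1750/180000000 = 9.72222e-06 s; RTT = 1.94444e-05 s.
Cycle = t_tx + RTT = 0.000852778 s.
Utilization = t_tx / cycle = 0.000833333/0.000852778 = 97.72 %.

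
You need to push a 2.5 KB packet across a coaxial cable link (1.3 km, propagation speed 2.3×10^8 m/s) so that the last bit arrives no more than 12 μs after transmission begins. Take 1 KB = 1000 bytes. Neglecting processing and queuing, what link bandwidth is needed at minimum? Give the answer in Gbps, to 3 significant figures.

3.15 Gbps

L = 20000 bits.
Propagation delay = 1300 / 2.3e+08 = 5.65217 μs.
Transmission budget = 12 − 5.65217 = 6.34783 μs.
R ≥ L / t_tx = 20000 bits / 6.34783e-06 s = 3.15 Gbps.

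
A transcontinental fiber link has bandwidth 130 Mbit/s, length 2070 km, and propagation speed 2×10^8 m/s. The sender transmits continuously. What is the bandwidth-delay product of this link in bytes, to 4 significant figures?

168200 bytes

Propagation delay = 2070000 / 200000000 = 0.01035 s.
BDP = R × t_prop = 130000000 × 0.01035 = 1345500 bits.
In bytes: 1345500/8 = 168200 bytes.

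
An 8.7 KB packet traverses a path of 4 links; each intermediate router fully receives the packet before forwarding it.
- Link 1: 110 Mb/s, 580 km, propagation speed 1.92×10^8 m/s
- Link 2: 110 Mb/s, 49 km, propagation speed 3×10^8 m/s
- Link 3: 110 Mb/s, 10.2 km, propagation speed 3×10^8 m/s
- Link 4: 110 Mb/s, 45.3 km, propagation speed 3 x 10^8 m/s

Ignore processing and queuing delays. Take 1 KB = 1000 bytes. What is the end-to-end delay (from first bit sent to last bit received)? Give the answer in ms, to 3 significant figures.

L = 69600 bits.
Transmission delay per hop = L/R = 69600/110000000 = 0.632727 ms; 4 hops → 2.53091 ms.
Propagation delays (d/s per hop): 3.02083, 0.163333, 0.034, 0.151 ms; sum = 3.36917 ms.
End-to-end = 5.90 ms.

5.90 ms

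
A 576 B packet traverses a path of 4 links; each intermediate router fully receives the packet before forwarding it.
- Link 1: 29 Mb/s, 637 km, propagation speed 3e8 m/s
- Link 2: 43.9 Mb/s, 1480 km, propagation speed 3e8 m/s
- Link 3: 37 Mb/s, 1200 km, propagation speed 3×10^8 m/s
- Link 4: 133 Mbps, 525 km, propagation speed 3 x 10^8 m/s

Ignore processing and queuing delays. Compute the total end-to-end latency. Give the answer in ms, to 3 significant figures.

13.2 ms

L = 576 × 8 = 4608 bits.
Transmission delays (L/R per hop): 0.158897, 0.104966, 0.124541, 0.0346466 ms; sum = 0.42305 ms.
Propagation delays (d/s per hop): 2.12333, 4.93333, 4, 1.75 ms; sum = 12.8067 ms.
End-to-end = 13.2 ms.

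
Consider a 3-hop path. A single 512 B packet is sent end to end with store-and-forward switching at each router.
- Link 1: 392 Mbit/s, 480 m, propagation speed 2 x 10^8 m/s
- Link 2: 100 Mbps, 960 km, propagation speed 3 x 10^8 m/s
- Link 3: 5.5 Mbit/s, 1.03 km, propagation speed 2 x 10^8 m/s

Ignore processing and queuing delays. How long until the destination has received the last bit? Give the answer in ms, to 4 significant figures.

L = 512 × 8 = 4096 bits.
Transmission delays (L/R per hop): 0.010449, 0.04096, 0.744727 ms; sum = 0.796136 ms.
Propagation delays (d/s per hop): 0.0024, 3.2, 0.00515 ms; sum = 3.20755 ms.
End-to-end = 4.004 ms.

4.004 ms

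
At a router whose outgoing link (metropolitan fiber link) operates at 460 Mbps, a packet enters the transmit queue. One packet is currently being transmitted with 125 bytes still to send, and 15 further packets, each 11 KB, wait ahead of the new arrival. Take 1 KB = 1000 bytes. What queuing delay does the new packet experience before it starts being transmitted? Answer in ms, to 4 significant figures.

Each queued packet: L/R = 88000/460000000 = 0.191304 ms.
15 queued → 2.86957 ms.
Plus remaining 1000 bits of current packet: 0.00217391 ms.
Queuing delay = 2.872 ms.

2.872 ms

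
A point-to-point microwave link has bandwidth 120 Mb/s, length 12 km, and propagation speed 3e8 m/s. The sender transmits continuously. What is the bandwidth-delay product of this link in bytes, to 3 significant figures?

600 bytes

Propagation delay = 12000 / 300000000 = 4e-05 s.
BDP = R × t_prop = 120000000 × 4e-05 = 4800 bits.
In bytes: 4800/8 = 600 bytes.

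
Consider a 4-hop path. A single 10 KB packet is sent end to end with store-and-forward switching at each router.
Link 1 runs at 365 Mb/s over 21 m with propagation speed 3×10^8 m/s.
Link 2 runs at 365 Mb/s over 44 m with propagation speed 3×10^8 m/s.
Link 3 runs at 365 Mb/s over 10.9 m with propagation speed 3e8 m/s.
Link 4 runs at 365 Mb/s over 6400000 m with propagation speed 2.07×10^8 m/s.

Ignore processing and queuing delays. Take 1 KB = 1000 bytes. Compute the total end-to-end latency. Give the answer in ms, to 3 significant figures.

31.8 ms

L = 80000 bits.
Transmission delay per hop = L/R = 80000/365000000 = 0.219178 ms; 4 hops → 0.876712 ms.
Propagation delays (d/s per hop): 7e-05, 0.000146667, 3.63333e-05, 30.9179 ms; sum = 30.9181 ms.
End-to-end = 31.8 ms.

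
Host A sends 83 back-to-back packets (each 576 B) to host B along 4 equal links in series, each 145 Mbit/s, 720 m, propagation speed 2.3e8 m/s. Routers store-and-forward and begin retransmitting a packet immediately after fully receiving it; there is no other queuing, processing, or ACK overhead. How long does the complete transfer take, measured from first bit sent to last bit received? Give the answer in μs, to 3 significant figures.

Per-hop transmission t_tx = L/R = 4608/145000000 = 31.7793 μs.
Per-hop propagation t_prop = 720/2.3e+08 = 3.13043 μs.
Pipeline fill: first packet needs 4·t_tx to clear all hops; remaining 82 packets each add one t_tx.
Total = (4+83-1)·t_tx + 4·t_prop = 86·31.7793 + 4·3.13043 = 2750 μs.

2750 μs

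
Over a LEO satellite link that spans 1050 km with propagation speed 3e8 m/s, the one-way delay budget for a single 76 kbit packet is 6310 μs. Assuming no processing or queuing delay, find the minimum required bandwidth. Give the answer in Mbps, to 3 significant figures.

27.0 Mbps

Propagation delay = 1050000 / 300000000 = 3500 μs.
Transmission budget = 6310 − 3500 = 2810 μs.
R ≥ L / t_tx = 76000 bits / 0.00281 s = 27.0 Mbps.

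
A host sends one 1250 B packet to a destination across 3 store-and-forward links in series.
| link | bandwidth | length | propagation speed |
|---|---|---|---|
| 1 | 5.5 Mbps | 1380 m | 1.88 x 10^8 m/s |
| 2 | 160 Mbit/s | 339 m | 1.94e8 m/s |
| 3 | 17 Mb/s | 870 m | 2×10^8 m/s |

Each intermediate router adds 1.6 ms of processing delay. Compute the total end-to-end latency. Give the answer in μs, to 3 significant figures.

5680 μs

L = 1250 × 8 = 10000 bits.
Transmission delays (L/R per hop): 1818.18, 62.5, 588.235 μs; sum = 2468.92 μs.
Propagation delays (d/s per hop): 7.34043, 1.74742, 4.35 μs; sum = 13.4378 μs.
Processing at 2 router(s): 2 × 1.6 ms = 3200 μs.
End-to-end = 5680 μs.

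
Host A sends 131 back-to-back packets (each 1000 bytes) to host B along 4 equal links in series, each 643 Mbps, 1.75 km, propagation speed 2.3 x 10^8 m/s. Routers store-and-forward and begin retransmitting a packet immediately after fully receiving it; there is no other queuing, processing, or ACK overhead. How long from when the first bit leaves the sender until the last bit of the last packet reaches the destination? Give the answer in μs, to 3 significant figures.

1700 μs

Per-hop transmission t_tx = L/R = 8000/643000000 = 12.4417 μs.
Per-hop propagation t_prop = 1750/2.3e+08 = 7.6087 μs.
Pipeline fill: first packet needs 4·t_tx to clear all hops; remaining 130 packets each add one t_tx.
Total = (4+131-1)·t_tx + 4·t_prop = 134·12.4417 + 4·7.6087 = 1700 μs.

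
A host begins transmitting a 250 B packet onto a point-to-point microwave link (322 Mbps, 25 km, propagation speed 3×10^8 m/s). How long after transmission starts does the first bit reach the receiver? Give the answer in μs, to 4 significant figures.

First bit experiences only propagation delay: d/s = 25000/300000000 = 83.33 μs.

83.33 μs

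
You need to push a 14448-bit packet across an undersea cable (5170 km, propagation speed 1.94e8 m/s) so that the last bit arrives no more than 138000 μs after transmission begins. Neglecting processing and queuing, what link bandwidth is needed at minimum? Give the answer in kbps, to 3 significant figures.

Propagation delay = 5170000 / 194000000 = 26649.5 μs.
Transmission budget = 138000 − 26649.5 = 111351 μs.
R ≥ L / t_tx = 14448 bits / 0.111351 s = 130 kbps.

130 kbps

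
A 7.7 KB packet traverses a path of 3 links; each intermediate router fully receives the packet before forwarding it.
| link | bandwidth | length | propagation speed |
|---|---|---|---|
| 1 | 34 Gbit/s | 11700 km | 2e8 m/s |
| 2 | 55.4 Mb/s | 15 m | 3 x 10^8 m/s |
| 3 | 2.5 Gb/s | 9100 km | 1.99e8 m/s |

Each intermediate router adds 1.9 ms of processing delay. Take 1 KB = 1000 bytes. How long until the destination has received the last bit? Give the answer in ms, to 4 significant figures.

109.2 ms

L = 61600 bits.
Transmission delays (L/R per hop): 0.00181176, 1.11191, 0.02464 ms; sum = 1.13837 ms.
Propagation delays (d/s per hop): 58.5, 5e-05, 45.7286 ms; sum = 104.229 ms.
Processing at 2 router(s): 2 × 1.9 ms = 3.8 ms.
End-to-end = 109.2 ms.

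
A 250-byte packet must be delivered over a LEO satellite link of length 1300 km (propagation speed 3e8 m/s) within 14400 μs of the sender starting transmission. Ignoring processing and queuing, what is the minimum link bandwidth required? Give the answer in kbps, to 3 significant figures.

199 kbps

L = 2000 bits.
Propagation delay = 1300000 / 300000000 = 4333.33 μs.
Transmission budget = 14400 − 4333.33 = 10066.7 μs.
R ≥ L / t_tx = 2000 bits / 0.0100667 s = 199 kbps.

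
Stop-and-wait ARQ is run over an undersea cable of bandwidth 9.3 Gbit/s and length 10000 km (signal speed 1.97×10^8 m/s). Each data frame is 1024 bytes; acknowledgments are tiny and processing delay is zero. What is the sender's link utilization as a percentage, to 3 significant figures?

0.000868 %

t_tx = L/R = 8192/9300000000 = 8.8086e-07 s.
t_prop = 10000000/197000000 = 0.0507614 s; RTT = 0.101523 s.
Cycle = t_tx + RTT = 0.101524 s.
Utilization = t_tx / cycle = 8.8086e-07/0.101524 = 0.000868 %.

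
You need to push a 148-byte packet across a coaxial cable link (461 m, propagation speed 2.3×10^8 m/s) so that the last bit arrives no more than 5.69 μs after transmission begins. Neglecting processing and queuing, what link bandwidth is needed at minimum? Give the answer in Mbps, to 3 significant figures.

L = 1184 bits.
Propagation delay = 461 / 2.3e+08 = 2.00435 μs.
Transmission budget = 5.69 − 2.00435 = 3.68565 μs.
R ≥ L / t_tx = 1184 bits / 3.68565e-06 s = 321 Mbps.

321 Mbps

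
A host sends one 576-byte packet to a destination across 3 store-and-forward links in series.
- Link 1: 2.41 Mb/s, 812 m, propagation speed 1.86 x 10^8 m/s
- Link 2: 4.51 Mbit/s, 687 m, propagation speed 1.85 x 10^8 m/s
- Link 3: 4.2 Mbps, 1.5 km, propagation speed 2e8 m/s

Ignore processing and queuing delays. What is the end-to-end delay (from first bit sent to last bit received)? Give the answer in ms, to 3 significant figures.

L = 576 × 8 = 4608 bits.
Transmission delays (L/R per hop): 1.91203, 1.02173, 1.09714 ms; sum = 4.03091 ms.
Propagation delays (d/s per hop): 0.00436559, 0.00371351, 0.0075 ms; sum = 0.0155791 ms.
End-to-end = 4.05 ms.

4.05 ms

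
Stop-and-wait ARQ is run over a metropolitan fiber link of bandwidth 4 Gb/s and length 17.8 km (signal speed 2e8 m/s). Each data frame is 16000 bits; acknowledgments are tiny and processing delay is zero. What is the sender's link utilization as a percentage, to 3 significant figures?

2.20 %

t_tx = L/R = 16000/4000000000 = 4e-06 s.
t_prop = 17800/200000000 = 8.9e-05 s; RTT = 0.000178 s.
Cycle = t_tx + RTT = 0.000182 s.
Utilization = t_tx / cycle = 4e-06/0.000182 = 2.20 %.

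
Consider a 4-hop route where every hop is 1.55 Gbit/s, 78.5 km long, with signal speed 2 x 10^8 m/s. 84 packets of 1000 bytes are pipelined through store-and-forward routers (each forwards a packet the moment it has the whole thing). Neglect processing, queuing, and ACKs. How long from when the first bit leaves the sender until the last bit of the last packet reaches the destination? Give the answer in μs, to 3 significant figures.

2020 μs

Per-hop transmission t_tx = L/R = 8000/1550000000 = 5.16129 μs.
Per-hop propagation t_prop = 78500/200000000 = 392.5 μs.
Pipeline fill: first packet needs 4·t_tx to clear all hops; remaining 83 packets each add one t_tx.
Total = (4+84-1)·t_tx + 4·t_prop = 87·5.16129 + 4·392.5 = 2020 μs.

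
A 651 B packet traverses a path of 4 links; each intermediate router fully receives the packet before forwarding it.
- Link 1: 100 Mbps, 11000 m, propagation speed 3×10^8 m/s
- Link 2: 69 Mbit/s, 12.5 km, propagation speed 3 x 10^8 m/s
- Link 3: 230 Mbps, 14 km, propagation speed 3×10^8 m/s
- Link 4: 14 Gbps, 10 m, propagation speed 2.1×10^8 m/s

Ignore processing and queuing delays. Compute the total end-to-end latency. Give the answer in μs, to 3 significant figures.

L = 651 × 8 = 5208 bits.
Transmission delays (L/R per hop): 52.08, 75.4783, 22.6435, 0.372 μs; sum = 150.574 μs.
Propagation delays (d/s per hop): 36.6667, 41.6667, 46.6667, 0.047619 μs; sum = 125.048 μs.
End-to-end = 276 μs.

276 μs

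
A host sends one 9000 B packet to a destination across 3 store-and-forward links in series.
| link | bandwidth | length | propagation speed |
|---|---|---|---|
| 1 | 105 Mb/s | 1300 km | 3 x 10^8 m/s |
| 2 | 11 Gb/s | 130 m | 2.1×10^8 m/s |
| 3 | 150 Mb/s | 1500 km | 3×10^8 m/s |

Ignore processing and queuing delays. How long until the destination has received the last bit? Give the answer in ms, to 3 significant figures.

L = 9000 × 8 = 72000 bits.
Transmission delays (L/R per hop): 0.685714, 0.00654545, 0.48 ms; sum = 1.17226 ms.
Propagation delays (d/s per hop): 4.33333, 0.000619048, 5 ms; sum = 9.33395 ms.
End-to-end = 10.5 ms.

10.5 ms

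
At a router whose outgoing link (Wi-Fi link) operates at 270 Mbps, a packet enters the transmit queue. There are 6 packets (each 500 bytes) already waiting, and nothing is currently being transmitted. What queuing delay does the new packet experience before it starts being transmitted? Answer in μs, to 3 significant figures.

Each queued packet: L/R = 4000/270000000 = 14.8148 μs.
6 queued → 88.8889 μs.
Queuing delay = 88.9 μs.

88.9 μs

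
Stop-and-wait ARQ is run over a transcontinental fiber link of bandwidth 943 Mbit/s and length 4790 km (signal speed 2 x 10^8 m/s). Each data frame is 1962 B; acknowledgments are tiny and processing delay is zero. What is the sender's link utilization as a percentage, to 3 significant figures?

0.0347 %

t_tx = L/R = 15696/943000000 = 1.66448e-05 s.
t_prop = 4790000/200000000 = 0.02395 s; RTT = 0.0479 s.
Cycle = t_tx + RTT = 0.0479166 s.
Utilization = t_tx / cycle = 1.66448e-05/0.0479166 = 0.0347 %.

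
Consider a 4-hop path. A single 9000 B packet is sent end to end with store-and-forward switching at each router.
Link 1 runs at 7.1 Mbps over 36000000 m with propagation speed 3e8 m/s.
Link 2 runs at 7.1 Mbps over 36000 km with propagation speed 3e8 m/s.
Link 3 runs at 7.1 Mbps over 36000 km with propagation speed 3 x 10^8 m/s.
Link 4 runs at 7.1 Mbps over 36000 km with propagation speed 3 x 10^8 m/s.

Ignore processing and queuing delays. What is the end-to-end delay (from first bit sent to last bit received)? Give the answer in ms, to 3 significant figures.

L = 9000 × 8 = 72000 bits.
Transmission delay per hop = L/R = 72000/7100000 = 10.1408 ms; 4 hops → 40.5634 ms.
Propagation delays (d/s per hop): 120, 120, 120, 120 ms; sum = 480 ms.
End-to-end = 521 ms.

521 ms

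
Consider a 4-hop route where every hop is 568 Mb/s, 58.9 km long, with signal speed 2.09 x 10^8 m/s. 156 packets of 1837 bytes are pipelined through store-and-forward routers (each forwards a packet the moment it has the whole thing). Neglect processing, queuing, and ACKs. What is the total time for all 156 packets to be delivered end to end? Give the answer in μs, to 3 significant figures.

5240 μs

Per-hop transmission t_tx = L/R = 14696/568000000 = 25.8732 μs.
Per-hop propagation t_prop = 58900/209000000 = 281.818 μs.
Pipeline fill: first packet needs 4·t_tx to clear all hops; remaining 155 packets each add one t_tx.
Total = (4+156-1)·t_tx + 4·t_prop = 159·25.8732 + 4·281.818 = 5240 μs.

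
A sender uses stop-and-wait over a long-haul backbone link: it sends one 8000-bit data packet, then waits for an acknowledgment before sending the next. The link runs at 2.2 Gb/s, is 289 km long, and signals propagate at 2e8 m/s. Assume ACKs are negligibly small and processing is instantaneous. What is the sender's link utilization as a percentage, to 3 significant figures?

t_tx = L/R = 8000/2200000000 = 3.63636e-06 s.
t_prop = 289000/200000000 = 0.001445 s; RTT = 0.00289 s.
Cycle = t_tx + RTT = 0.00289364 s.
Utilization = t_tx / cycle = 3.63636e-06/0.00289364 = 0.126 %.

0.126 %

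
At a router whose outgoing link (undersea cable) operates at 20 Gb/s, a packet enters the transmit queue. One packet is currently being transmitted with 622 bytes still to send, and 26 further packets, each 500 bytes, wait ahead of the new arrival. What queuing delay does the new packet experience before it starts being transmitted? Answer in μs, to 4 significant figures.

Each queued packet: L/R = 4000/20000000000 = 0.2 μs.
26 queued → 5.2 μs.
Plus remaining 4976 bits of current packet: 0.2488 μs.
Queuing delay = 5.449 μs.

5.449 μs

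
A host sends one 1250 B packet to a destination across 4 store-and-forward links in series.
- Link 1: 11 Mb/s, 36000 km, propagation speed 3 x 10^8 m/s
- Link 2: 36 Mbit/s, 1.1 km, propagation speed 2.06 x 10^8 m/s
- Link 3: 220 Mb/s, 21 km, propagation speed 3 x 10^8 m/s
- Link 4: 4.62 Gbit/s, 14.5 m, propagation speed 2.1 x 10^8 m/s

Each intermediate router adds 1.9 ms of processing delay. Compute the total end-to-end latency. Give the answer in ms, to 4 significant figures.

L = 1250 × 8 = 10000 bits.
Transmission delays (L/R per hop): 0.909091, 0.277778, 0.0454545, 0.0021645 ms; sum = 1.23449 ms.
Propagation delays (d/s per hop): 120, 0.00533981, 0.07, 6.90476e-05 ms; sum = 120.075 ms.
Processing at 3 router(s): 3 × 1.9 ms = 5.7 ms.
End-to-end = 127.0 ms.

127.0 ms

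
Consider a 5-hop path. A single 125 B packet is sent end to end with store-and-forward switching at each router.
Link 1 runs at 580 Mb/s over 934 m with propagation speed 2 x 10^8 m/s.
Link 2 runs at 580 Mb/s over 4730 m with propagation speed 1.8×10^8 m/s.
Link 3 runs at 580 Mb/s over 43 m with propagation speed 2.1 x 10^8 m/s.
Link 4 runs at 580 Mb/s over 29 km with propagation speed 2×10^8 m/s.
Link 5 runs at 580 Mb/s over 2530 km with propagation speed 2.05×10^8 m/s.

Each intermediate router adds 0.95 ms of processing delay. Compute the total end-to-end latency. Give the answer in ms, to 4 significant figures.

L = 125 × 8 = 1000 bits.
Transmission delay per hop = L/R = 1000/580000000 = 0.00172414 ms; 5 hops → 0.00862069 ms.
Propagation delays (d/s per hop): 0.00467, 0.0262778, 0.000204762, 0.145, 12.3415 ms; sum = 12.5176 ms.
Processing at 4 router(s): 4 × 0.95 ms = 3.8 ms.
End-to-end = 16.33 ms.

16.33 ms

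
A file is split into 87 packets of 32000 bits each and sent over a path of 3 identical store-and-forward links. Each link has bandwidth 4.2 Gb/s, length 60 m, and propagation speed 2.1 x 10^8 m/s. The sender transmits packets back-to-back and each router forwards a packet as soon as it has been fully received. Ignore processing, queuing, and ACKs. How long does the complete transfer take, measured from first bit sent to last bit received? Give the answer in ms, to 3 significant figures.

Per-hop transmission t_tx = L/R = 32000/4200000000 = 0.00761905 ms.
Per-hop propagation t_prop = 60/210000000 = 0.000285714 ms.
Pipeline fill: first packet needs 3·t_tx to clear all hops; remaining 86 packets each add one t_tx.
Total = (3+87-1)·t_tx + 3·t_prop = 89·0.00761905 + 3·0.000285714 = 0.679 ms.

0.679 ms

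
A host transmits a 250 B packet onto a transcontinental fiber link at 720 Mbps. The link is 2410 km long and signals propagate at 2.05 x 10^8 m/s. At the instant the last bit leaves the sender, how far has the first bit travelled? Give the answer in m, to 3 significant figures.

569 m

t_tx = L/R = 2000/720000000 = 2.77778e-06 s.
Distance = s × t_tx = 2.05e+08 × 2.77778e-06 = 569 m.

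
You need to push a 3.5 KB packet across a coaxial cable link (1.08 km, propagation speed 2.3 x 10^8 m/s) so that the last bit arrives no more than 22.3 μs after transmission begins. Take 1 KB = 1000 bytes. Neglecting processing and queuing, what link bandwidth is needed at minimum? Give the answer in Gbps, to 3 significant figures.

1.59 Gbps

L = 28000 bits.
Propagation delay = 1080 / 2.3e+08 = 4.69565 μs.
Transmission budget = 22.3 − 4.69565 = 17.6043 μs.
R ≥ L / t_tx = 28000 bits / 1.76043e-05 s = 1.59 Gbps.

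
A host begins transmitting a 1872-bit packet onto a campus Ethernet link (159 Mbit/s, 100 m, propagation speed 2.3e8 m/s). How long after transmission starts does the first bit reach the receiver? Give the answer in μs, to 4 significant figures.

0.4348 μs

First bit experiences only propagation delay: d/s = 100/2.3e+08 = 0.4348 μs.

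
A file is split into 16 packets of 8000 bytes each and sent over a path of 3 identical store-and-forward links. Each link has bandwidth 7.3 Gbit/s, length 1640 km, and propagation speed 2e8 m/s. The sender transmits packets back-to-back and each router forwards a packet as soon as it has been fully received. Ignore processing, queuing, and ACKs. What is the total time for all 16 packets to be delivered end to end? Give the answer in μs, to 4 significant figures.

24760 μs

Per-hop transmission t_tx = L/R = 64000/7300000000 = 8.76712 μs.
Per-hop propagation t_prop = 1640000/200000000 = 8200 μs.
Pipeline fill: first packet needs 3·t_tx to clear all hops; remaining 15 packets each add one t_tx.
Total = (3+16-1)·t_tx + 3·t_prop = 18·8.76712 + 3·8200 = 24760 μs.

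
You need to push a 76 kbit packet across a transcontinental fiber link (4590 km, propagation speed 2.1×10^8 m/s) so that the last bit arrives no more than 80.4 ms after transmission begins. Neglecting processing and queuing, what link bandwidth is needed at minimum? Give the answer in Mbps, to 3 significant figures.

1.30 Mbps

Propagation delay = 4590000 / 210000000 = 21.8571 ms.
Transmission budget = 80.4 − 21.8571 = 58.5429 ms.
R ≥ L / t_tx = 76000 bits / 0.0585429 s = 1.30 Mbps.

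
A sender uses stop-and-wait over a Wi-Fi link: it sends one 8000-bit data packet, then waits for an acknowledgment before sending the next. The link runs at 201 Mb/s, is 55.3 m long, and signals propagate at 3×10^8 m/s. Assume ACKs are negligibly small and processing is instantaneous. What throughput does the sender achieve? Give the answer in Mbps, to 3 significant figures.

199 Mbps

t_tx = L/R = 8000/201000000 = 3.9801e-05 s.
t_prop = 55.3/300000000 = 1.84333e-07 s; RTT = 3.68667e-07 s.
Cycle = t_tx + RTT = 4.01697e-05 s.
Throughput = L / cycle = 8000 / 4.01697e-05 = 199 Mbps.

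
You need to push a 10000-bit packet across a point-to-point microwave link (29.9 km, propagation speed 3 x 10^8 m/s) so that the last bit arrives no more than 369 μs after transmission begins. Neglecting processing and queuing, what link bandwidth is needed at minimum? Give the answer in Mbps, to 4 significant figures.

Propagation delay = 29900 / 300000000 = 99.6667 μs.
Transmission budget = 369 − 99.6667 = 269.333 μs.
R ≥ L / t_tx = 10000 bits / 0.000269333 s = 37.13 Mbps.

37.13 Mbps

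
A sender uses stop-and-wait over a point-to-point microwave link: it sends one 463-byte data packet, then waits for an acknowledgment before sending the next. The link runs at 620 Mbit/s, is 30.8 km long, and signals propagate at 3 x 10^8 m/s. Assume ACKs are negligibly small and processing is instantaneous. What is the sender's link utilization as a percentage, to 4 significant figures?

t_tx = L/R = 3704/620000000 = 5.97419e-06 s.
t_prop = 30800/300000000 = 0.000102667 s; RTT = 0.000205333 s.
Cycle = t_tx + RTT = 0.000211308 s.
Utilization = t_tx / cycle = 5.97419e-06/0.000211308 = 2.827 %.

2.827 %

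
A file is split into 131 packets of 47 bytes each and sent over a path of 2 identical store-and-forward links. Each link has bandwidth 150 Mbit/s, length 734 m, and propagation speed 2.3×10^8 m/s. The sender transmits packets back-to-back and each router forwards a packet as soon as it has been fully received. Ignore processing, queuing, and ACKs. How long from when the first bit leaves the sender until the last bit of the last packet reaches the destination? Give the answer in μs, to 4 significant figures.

Per-hop transmission t_tx = L/R = 376/150000000 = 2.50667 μs.
Per-hop propagation t_prop = 734/2.3e+08 = 3.1913 μs.
Pipeline fill: first packet needs 2·t_tx to clear all hops; remaining 130 packets each add one t_tx.
Total = (2+131-1)·t_tx + 2·t_prop = 132·2.50667 + 2·3.1913 = 337.3 μs.

337.3 μs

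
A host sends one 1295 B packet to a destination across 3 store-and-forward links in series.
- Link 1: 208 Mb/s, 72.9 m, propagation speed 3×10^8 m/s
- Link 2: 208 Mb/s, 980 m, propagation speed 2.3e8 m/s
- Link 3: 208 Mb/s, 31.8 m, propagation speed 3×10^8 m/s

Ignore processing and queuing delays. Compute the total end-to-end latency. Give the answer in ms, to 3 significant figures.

L = 1295 × 8 = 10360 bits.
Transmission delay per hop = L/R = 10360/208000000 = 0.0498077 ms; 3 hops → 0.149423 ms.
Propagation delays (d/s per hop): 0.000243, 0.00426087, 0.000106 ms; sum = 0.00460987 ms.
End-to-end = 0.154 ms.

0.154 ms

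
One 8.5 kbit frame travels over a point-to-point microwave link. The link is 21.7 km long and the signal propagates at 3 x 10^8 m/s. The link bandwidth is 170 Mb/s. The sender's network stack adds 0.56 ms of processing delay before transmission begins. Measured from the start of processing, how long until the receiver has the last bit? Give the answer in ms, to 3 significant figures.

L = 8500 bits.
Transmission delay = L/R = 8500 / 170000000 = 0.05 ms.
Propagation delay = d/s = 21700 m / 300000000 m/s = 0.0723333 ms.
Plus processing delay 0.56 ms = 0.56 ms.
Total = 0.682 ms.

0.682 ms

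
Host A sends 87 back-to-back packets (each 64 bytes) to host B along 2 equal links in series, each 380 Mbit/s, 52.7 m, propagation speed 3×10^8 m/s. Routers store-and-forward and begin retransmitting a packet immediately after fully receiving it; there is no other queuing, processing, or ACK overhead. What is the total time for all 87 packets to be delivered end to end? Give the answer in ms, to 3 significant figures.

0.119 ms

Per-hop transmission t_tx = L/R = 512/380000000 = 0.00134737 ms.
Per-hop propagation t_prop = 52.7/300000000 = 0.000175667 ms.
Pipeline fill: first packet needs 2·t_tx to clear all hops; remaining 86 packets each add one t_tx.
Total = (2+87-1)·t_tx + 2·t_prop = 88·0.00134737 + 2·0.000175667 = 0.119 ms.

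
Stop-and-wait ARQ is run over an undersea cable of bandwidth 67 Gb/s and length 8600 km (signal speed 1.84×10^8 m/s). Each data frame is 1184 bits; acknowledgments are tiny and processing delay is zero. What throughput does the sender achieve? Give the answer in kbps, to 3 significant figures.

12.7 kbps

t_tx = L/R = 1184/67000000000 = 1.76716e-08 s.
t_prop = 8600000/184000000 = 0.0467391 s; RTT = 0.0934783 s.
Cycle = t_tx + RTT = 0.0934783 s.
Throughput = L / cycle = 1184 / 0.0934783 = 12.7 kbps.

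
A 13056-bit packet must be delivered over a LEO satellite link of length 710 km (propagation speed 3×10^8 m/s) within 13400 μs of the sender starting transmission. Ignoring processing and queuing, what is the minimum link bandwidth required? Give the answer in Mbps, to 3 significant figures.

1.18 Mbps

Propagation delay = 710000 / 300000000 = 2366.67 μs.
Transmission budget = 13400 − 2366.67 = 11033.3 μs.
R ≥ L / t_tx = 13056 bits / 0.0110333 s = 1.18 Mbps.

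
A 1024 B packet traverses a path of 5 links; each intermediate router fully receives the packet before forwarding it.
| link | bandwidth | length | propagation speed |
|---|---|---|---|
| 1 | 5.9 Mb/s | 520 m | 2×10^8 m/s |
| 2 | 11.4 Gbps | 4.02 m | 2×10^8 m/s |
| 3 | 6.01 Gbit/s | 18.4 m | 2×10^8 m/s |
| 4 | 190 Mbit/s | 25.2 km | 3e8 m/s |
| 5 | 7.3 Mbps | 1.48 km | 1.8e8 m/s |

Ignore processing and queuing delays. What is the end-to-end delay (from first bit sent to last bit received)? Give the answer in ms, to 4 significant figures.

L = 1024 × 8 = 8192 bits.
Transmission delays (L/R per hop): 1.38847, 0.000718596, 0.00136306, 0.0431158, 1.12219 ms; sum = 2.55586 ms.
Propagation delays (d/s per hop): 0.0026, 2.01e-05, 9.2e-05, 0.084, 0.00822222 ms; sum = 0.0949343 ms.
End-to-end = 2.651 ms.

2.651 ms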